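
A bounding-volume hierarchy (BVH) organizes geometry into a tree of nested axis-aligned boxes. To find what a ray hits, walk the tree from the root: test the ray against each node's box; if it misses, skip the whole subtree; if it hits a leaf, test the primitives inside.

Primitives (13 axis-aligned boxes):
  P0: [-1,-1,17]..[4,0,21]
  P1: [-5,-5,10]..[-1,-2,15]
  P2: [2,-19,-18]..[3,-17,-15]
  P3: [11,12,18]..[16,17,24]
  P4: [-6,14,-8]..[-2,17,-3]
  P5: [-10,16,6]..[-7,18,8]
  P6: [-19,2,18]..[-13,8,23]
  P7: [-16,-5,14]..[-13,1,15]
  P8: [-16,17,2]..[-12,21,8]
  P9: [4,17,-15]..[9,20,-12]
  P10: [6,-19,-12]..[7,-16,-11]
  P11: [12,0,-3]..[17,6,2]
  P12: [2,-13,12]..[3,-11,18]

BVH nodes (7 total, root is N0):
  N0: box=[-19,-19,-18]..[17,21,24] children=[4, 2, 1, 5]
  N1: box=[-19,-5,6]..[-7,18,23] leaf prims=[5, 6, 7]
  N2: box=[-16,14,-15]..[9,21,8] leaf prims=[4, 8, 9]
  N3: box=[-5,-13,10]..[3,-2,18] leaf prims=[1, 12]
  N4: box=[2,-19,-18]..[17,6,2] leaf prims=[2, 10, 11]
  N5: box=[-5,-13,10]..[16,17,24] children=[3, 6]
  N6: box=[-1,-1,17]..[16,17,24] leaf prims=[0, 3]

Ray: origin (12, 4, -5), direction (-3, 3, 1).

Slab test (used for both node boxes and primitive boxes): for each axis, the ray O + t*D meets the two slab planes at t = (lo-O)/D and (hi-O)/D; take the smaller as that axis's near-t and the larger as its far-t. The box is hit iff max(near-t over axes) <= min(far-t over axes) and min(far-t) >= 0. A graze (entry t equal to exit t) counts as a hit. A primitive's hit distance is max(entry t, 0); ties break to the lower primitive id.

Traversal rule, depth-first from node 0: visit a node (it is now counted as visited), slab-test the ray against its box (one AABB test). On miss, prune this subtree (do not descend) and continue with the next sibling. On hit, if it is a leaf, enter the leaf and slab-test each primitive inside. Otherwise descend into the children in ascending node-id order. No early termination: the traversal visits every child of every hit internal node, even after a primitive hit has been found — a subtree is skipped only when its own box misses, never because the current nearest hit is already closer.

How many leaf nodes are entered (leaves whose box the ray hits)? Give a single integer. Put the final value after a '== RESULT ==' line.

Walk:
N0 x:[-5/3,31/3] y:[-23/3,17/3] z:[-13,29] -> hit [-5/3,17/3], descend [1, 2, 4, 5]
  N1 x:[19/3,31/3] y:[-3,14/3] z:[11,28] -> miss, prune
  N2 x:[1,28/3] y:[10/3,17/3] z:[-10,13] -> hit [10/3,17/3] leaf, test {P4(miss), P8(miss), P9(miss)}
  N4 x:[-5/3,10/3] y:[-23/3,2/3] z:[-13,7] -> hit [-5/3,2/3] leaf, test {P2(miss), P10(miss), P11(miss)}
  N5 x:[-4/3,17/3] y:[-17/3,13/3] z:[15,29] -> miss, prune

Summary -> nodes [0, 1, 2, 4, 5]; box-tests=5; leaf-entries=2; first=miss

== RESULT ==
2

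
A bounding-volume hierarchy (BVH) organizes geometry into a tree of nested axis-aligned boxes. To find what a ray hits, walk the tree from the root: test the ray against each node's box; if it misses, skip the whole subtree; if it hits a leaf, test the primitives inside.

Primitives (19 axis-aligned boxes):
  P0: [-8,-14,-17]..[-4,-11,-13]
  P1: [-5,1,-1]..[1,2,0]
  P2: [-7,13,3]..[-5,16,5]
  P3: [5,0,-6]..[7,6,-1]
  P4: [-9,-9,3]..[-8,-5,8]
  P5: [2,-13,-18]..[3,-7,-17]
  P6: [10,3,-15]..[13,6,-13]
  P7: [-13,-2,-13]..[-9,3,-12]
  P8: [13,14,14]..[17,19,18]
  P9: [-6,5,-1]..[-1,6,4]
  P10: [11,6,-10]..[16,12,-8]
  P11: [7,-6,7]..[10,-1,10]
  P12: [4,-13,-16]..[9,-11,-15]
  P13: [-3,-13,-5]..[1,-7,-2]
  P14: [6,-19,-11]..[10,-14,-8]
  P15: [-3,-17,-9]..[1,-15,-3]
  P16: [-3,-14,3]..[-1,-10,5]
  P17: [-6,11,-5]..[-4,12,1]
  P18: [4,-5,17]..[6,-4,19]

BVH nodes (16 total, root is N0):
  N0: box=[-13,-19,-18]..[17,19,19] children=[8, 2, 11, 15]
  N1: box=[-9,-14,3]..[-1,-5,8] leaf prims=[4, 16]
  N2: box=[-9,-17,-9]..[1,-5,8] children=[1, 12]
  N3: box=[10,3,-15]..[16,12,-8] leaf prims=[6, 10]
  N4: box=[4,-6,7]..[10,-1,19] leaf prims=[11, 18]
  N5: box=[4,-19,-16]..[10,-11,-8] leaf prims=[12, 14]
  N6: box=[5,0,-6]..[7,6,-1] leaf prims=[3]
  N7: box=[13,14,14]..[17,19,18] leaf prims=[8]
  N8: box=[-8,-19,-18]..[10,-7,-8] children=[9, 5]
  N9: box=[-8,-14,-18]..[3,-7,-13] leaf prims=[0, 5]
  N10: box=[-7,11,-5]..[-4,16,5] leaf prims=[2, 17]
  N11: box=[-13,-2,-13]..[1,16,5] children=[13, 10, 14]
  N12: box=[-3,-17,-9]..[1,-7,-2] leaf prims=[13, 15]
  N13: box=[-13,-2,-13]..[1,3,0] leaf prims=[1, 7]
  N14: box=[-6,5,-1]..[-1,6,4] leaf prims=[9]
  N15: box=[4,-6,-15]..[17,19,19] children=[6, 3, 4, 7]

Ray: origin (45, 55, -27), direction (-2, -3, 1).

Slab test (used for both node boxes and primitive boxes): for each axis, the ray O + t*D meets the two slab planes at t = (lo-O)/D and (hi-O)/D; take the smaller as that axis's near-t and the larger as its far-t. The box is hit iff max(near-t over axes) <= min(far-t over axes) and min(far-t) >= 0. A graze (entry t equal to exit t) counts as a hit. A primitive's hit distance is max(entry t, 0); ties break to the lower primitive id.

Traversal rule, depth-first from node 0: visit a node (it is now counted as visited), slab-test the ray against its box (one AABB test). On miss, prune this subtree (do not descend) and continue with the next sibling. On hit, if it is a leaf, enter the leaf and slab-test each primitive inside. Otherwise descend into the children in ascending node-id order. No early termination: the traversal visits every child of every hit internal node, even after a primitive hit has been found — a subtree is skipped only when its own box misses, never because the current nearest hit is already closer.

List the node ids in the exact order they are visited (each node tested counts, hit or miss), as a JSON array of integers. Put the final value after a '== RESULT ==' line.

Trace the traversal:
N0 x:[14,29] y:[12,74/3] z:[9,46] -> hit [14,74/3], descend [2, 8, 11, 15]
  N2 x:[22,27] y:[20,24] z:[18,35] -> hit [22,24], descend [1, 12]
    N1 x:[23,27] y:[20,23] z:[30,35] -> miss, prune
    N12 x:[22,24] y:[62/3,24] z:[18,25] -> hit [22,24] leaf, test {P13@t=22, P15@t=70/3}
  N8 x:[35/2,53/2] y:[62/3,74/3] z:[9,19] -> miss, prune
  N11 x:[22,29] y:[13,19] z:[14,32] -> miss, prune
  N15 x:[14,41/2] y:[12,61/3] z:[12,46] -> hit [14,61/3], descend [3, 4, 6, 7]
    N3 x:[29/2,35/2] y:[43/3,52/3] z:[12,19] -> hit [29/2,52/3] leaf, test {P6(miss), P10(miss)}
    N4 x:[35/2,41/2] y:[56/3,61/3] z:[34,46] -> miss, prune
    N6 x:[19,20] y:[49/3,55/3] z:[21,26] -> miss, prune
    N7 x:[14,16] y:[12,41/3] z:[41,45] -> miss, prune

11 AABB tests over nodes [0, 2, 1, 12, 8, 11, 15, 3, 4, 6, 7]; 2 leaves entered; closest P13.

== RESULT ==
[0, 2, 1, 12, 8, 11, 15, 3, 4, 6, 7]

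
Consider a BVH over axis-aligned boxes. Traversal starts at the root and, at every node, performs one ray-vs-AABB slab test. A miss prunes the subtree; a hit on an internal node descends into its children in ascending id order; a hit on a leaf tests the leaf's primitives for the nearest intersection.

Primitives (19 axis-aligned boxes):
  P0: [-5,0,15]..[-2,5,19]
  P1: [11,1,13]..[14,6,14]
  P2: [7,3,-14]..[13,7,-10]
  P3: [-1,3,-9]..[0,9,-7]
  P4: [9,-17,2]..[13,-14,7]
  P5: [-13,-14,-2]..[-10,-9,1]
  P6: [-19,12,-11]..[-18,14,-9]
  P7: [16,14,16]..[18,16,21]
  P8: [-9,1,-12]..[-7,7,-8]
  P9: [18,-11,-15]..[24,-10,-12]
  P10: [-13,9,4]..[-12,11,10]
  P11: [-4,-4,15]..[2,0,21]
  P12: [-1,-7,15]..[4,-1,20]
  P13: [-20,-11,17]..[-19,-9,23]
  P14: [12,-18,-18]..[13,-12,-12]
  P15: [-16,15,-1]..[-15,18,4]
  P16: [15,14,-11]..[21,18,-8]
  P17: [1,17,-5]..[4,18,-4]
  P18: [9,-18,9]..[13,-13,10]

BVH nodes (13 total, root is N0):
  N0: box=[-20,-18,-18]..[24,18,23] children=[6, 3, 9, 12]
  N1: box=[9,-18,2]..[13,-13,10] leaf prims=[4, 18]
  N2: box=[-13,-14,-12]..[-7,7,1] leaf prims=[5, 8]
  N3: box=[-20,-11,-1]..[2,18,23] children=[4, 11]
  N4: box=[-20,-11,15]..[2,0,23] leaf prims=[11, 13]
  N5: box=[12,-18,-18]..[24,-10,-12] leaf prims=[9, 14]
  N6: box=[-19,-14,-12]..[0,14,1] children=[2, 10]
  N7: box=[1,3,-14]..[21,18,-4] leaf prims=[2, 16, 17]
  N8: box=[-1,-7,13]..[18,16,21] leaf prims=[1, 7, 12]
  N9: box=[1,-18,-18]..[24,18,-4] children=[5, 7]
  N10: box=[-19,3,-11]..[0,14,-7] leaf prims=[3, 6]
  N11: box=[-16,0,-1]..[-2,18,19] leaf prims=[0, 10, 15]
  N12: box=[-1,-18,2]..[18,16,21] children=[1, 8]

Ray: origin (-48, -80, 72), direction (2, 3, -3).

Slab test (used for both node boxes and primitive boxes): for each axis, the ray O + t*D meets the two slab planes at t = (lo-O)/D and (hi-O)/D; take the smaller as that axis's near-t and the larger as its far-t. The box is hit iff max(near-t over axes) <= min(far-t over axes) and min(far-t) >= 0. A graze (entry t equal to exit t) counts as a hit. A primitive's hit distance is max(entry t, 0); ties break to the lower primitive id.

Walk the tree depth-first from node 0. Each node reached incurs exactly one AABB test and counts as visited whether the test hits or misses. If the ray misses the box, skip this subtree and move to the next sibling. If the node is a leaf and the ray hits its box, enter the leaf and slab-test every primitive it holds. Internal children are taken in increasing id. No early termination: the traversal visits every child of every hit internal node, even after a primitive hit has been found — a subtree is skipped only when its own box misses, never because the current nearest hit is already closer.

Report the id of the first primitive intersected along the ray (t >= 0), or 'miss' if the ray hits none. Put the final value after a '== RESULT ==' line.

Traverse from the root:
N0 x:[14,36] y:[62/3,98/3] z:[49/3,30] -> hit [62/3,30], descend [3, 6, 9, 12]
  N3 x:[14,25] y:[23,98/3] z:[49/3,73/3] -> hit [23,73/3], descend [4, 11]
    N4 x:[14,25] y:[23,80/3] z:[49/3,19] -> miss, prune
    N11 x:[16,23] y:[80/3,98/3] z:[53/3,73/3] -> miss, prune
  N6 x:[29/2,24] y:[22,94/3] z:[71/3,28] -> hit [71/3,24], descend [2, 10]
    N2 x:[35/2,41/2] y:[22,29] z:[71/3,28] -> miss, prune
    N10 x:[29/2,24] y:[83/3,94/3] z:[79/3,83/3] -> miss, prune
  N9 x:[49/2,36] y:[62/3,98/3] z:[76/3,30] -> hit [76/3,30], descend [5, 7]
    N5 x:[30,36] y:[62/3,70/3] z:[28,30] -> miss, prune
    N7 x:[49/2,69/2] y:[83/3,98/3] z:[76/3,86/3] -> hit [83/3,86/3] leaf, test {P2@t=83/3, P16(miss), P17(miss)}
  N12 x:[47/2,33] y:[62/3,32] z:[17,70/3] -> miss, prune

Visited [0, 3, 4, 11, 6, 2, 10, 9, 5, 7, 12]. Tests: 11 box, 1 leaf. Nearest: P2.

== RESULT ==
2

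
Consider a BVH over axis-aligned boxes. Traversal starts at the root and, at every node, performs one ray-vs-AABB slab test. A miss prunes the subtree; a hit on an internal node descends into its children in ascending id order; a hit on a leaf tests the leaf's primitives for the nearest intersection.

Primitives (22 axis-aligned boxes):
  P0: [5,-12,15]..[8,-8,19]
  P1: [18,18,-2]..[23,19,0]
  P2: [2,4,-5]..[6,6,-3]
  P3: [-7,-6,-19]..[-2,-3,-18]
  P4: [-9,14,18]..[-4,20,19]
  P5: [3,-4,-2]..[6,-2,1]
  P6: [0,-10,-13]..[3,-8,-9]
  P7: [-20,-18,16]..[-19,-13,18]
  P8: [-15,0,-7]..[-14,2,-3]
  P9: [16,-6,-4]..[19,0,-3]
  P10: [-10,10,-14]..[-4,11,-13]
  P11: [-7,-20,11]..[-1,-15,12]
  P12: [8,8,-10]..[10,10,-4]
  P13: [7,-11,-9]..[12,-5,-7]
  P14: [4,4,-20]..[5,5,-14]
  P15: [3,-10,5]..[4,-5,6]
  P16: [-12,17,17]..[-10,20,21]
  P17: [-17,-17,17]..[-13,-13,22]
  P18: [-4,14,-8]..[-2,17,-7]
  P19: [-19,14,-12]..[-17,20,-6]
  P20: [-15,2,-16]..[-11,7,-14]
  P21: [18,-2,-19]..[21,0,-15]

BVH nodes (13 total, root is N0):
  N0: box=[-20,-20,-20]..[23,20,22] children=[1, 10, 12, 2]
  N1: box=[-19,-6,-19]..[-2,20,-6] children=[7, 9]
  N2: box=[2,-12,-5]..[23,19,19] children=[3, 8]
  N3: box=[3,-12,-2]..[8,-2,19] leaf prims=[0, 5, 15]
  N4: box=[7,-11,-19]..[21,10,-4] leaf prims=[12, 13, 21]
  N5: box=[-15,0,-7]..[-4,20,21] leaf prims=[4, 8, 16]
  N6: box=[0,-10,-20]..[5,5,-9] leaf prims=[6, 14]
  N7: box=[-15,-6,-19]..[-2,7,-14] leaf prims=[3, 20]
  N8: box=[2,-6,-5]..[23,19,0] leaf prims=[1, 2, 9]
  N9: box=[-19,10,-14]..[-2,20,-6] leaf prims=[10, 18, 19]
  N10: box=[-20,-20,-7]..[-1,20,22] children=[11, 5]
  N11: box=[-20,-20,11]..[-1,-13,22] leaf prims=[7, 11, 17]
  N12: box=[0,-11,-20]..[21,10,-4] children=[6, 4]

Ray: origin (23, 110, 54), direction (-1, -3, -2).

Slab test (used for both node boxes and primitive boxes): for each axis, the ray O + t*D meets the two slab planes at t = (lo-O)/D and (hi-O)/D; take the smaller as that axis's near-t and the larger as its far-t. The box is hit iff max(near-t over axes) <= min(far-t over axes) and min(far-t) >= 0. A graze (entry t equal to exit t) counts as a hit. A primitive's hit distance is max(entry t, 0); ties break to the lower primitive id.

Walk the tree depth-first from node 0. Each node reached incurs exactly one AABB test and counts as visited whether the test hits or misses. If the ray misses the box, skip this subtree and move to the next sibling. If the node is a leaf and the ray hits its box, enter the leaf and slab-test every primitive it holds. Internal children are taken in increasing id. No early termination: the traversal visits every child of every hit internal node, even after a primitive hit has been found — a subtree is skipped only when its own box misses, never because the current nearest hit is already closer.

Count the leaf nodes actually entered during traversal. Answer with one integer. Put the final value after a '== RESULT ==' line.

Walk:
N0 x:[0,43] y:[30,130/3] z:[16,37] -> hit [30,37], descend [1, 2, 10, 12]
  N1 x:[25,42] y:[30,116/3] z:[30,73/2] -> hit [30,73/2], descend [7, 9]
    N7 x:[25,38] y:[103/3,116/3] z:[34,73/2] -> hit [103/3,73/2] leaf, test {P3(miss), P20@t=103/3}
    N9 x:[25,42] y:[30,100/3] z:[30,34] -> hit [30,100/3] leaf, test {P10(miss), P18(miss), P19(miss)}
  N2 x:[0,21] y:[91/3,122/3] z:[35/2,59/2] -> miss, prune
  N10 x:[24,43] y:[30,130/3] z:[16,61/2] -> hit [30,61/2], descend [5, 11]
    N5 x:[27,38] y:[30,110/3] z:[33/2,61/2] -> hit [30,61/2] leaf, test {P4(miss), P8(miss), P16(miss)}
    N11 x:[24,43] y:[41,130/3] z:[16,43/2] -> miss, prune
  N12 x:[2,23] y:[100/3,121/3] z:[29,37] -> miss, prune

Visited [0, 1, 7, 9, 2, 10, 5, 11, 12]. Tests: 9 box, 3 leaf. Nearest: P20.

== RESULT ==
3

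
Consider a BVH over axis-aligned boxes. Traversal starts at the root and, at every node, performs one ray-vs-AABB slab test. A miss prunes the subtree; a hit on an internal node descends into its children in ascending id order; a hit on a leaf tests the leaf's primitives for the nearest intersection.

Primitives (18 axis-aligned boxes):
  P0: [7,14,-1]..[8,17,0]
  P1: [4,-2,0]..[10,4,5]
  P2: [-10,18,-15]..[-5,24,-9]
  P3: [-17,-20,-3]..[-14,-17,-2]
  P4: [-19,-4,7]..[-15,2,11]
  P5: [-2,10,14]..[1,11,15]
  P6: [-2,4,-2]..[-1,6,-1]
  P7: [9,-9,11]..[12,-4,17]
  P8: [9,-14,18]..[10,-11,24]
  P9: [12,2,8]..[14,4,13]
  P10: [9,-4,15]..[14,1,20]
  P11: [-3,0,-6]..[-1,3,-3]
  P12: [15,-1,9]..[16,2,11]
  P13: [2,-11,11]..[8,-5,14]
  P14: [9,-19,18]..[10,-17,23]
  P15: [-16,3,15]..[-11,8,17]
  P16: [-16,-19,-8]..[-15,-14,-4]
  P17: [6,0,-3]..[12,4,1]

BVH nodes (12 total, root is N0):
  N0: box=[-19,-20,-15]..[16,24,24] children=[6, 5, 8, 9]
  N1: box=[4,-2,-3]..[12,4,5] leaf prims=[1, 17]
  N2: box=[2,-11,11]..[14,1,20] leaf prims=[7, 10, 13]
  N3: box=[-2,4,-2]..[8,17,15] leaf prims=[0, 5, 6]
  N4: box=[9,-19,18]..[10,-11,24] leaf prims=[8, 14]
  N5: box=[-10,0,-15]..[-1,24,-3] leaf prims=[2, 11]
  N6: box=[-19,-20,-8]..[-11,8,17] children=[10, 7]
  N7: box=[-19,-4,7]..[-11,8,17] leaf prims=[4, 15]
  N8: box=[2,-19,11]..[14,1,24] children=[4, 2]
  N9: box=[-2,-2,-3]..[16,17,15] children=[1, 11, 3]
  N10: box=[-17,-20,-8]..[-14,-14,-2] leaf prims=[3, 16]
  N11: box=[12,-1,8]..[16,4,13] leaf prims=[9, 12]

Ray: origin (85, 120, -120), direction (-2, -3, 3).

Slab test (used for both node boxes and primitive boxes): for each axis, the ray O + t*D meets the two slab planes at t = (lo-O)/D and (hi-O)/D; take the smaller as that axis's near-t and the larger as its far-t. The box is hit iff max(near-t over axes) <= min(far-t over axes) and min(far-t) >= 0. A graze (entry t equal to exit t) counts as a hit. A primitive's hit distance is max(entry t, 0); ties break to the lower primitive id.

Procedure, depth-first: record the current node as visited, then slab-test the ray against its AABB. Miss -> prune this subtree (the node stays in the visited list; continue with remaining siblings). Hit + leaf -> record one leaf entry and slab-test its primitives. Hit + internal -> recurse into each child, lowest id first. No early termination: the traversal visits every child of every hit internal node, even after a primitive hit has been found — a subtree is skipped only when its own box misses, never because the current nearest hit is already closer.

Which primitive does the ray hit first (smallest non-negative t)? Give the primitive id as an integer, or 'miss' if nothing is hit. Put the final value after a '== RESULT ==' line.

Traverse from the root:
N0 x:[69/2,52] y:[32,140/3] z:[35,48] -> hit [35,140/3], descend [5, 6, 8, 9]
  N5 x:[43,95/2] y:[32,40] z:[35,39] -> miss, prune
  N6 x:[48,52] y:[112/3,140/3] z:[112/3,137/3] -> miss, prune
  N8 x:[71/2,83/2] y:[119/3,139/3] z:[131/3,48] -> miss, prune
  N9 x:[69/2,87/2] y:[103/3,122/3] z:[39,45] -> hit [39,122/3], descend [1, 3, 11]
    N1 x:[73/2,81/2] y:[116/3,122/3] z:[39,125/3] -> hit [39,81/2] leaf, test {P1@t=40, P17@t=39}
    N3 x:[77/2,87/2] y:[103/3,116/3] z:[118/3,45] -> miss, prune
    N11 x:[69/2,73/2] y:[116/3,121/3] z:[128/3,133/3] -> miss, prune

Summary -> nodes [0, 5, 6, 8, 9, 1, 3, 11]; box-tests=8; leaf-entries=1; first=P17

== RESULT ==
17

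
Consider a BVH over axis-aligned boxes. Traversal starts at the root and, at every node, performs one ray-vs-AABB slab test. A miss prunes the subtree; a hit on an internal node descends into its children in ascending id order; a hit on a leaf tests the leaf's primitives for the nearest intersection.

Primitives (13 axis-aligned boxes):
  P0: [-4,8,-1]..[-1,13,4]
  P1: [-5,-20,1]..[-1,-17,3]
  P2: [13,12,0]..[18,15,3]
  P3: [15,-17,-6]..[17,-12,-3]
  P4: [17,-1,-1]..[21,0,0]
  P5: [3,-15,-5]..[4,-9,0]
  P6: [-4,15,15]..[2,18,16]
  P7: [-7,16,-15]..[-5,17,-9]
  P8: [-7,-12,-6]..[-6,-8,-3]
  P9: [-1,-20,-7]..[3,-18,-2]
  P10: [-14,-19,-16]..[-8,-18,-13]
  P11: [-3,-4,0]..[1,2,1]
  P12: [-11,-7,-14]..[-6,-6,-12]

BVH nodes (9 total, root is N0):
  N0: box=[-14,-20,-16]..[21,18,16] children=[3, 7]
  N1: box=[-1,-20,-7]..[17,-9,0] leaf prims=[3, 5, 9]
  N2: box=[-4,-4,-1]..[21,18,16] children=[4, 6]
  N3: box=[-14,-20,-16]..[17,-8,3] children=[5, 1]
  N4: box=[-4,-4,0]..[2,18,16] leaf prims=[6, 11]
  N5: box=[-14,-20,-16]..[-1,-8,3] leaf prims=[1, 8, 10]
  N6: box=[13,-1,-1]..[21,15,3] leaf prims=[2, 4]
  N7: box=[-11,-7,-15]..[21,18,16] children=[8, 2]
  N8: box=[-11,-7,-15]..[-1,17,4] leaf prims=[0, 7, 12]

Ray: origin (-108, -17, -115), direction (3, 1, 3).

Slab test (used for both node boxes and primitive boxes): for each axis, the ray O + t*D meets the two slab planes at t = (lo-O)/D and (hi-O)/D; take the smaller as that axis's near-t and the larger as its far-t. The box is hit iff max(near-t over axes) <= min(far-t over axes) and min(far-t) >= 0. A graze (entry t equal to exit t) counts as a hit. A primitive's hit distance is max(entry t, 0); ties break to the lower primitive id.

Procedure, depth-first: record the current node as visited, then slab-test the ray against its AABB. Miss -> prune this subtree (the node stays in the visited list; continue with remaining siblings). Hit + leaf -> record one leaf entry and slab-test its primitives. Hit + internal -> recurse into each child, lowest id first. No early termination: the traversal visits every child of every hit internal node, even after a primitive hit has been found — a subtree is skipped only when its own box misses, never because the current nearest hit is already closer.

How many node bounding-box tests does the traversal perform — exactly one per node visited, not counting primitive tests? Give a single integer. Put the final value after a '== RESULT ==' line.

Walk:
N0 x:[94/3,43] y:[-3,35] z:[33,131/3] -> hit [33,35], descend [3, 7]
  N3 x:[94/3,125/3] y:[-3,9] z:[33,118/3] -> miss, prune
  N7 x:[97/3,43] y:[10,35] z:[100/3,131/3] -> hit [100/3,35], descend [2, 8]
    N2 x:[104/3,43] y:[13,35] z:[38,131/3] -> miss, prune
    N8 x:[97/3,107/3] y:[10,34] z:[100/3,119/3] -> hit [100/3,34] leaf, test {P0(miss), P7@t=101/3, P12(miss)}

order=[0, 3, 7, 2, 8]  |boxes|=5  |leaves|=1  hit=P7

== RESULT ==
5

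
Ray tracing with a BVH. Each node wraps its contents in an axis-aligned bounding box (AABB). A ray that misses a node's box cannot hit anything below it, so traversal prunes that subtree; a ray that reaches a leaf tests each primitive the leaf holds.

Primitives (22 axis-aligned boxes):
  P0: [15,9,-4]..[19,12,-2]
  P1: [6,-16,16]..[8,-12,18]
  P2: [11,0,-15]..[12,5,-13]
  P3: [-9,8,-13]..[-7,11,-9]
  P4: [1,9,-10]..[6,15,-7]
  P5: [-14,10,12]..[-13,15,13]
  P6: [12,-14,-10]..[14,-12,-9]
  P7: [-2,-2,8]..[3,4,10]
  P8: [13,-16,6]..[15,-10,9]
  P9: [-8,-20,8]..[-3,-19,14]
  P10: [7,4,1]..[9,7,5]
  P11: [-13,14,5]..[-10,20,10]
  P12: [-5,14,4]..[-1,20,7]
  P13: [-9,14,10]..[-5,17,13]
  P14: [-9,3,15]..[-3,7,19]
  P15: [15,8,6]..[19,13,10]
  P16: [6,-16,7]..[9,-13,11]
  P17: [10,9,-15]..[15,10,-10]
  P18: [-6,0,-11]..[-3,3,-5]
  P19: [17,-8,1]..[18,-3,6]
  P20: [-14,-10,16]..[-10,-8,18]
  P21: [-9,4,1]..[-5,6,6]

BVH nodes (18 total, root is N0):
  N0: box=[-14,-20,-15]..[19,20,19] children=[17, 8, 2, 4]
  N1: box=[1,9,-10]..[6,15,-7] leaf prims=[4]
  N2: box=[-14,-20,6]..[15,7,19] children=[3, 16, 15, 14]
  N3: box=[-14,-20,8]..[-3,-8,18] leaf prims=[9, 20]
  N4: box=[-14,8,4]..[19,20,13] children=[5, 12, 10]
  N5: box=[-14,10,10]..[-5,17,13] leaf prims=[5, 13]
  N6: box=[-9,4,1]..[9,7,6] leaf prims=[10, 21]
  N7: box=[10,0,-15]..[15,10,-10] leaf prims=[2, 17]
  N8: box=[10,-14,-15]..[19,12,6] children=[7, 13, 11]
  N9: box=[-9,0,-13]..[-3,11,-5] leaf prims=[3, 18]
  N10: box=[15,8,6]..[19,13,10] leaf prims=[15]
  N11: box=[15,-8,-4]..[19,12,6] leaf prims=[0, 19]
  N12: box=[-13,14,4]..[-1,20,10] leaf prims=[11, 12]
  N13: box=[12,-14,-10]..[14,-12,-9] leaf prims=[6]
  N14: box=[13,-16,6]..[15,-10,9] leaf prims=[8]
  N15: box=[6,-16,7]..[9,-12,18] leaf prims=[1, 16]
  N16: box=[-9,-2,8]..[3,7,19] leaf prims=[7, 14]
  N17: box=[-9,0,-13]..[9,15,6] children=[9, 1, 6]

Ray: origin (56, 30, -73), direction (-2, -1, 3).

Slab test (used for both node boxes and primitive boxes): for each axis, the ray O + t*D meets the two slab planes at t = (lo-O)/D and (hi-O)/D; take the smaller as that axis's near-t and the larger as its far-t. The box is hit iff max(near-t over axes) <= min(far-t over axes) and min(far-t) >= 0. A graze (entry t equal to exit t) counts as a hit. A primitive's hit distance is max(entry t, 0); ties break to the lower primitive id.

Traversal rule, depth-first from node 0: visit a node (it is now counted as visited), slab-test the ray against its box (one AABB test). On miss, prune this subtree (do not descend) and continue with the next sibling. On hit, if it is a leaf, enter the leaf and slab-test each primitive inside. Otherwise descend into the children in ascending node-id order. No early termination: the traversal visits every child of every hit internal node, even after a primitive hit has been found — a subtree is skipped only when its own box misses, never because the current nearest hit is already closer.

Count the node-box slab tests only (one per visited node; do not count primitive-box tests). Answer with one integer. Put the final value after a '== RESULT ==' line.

Traverse from the root:
N0 x:[37/2,35] y:[10,50] z:[58/3,92/3] -> hit [58/3,92/3], descend [2, 4, 8, 17]
  N2 x:[41/2,35] y:[23,50] z:[79/3,92/3] -> hit [79/3,92/3], descend [3, 14, 15, 16]
    N3 x:[59/2,35] y:[38,50] z:[27,91/3] -> miss, prune
    N14 x:[41/2,43/2] y:[40,46] z:[79/3,82/3] -> miss, prune
    N15 x:[47/2,25] y:[42,46] z:[80/3,91/3] -> miss, prune
    N16 x:[53/2,65/2] y:[23,32] z:[27,92/3] -> hit [27,92/3] leaf, test {P7@t=27, P14(miss)}
  N4 x:[37/2,35] y:[10,22] z:[77/3,86/3] -> miss, prune
  N8 x:[37/2,23] y:[18,44] z:[58/3,79/3] -> hit [58/3,23], descend [7, 11, 13]
    N7 x:[41/2,23] y:[20,30] z:[58/3,21] -> hit [41/2,21] leaf, test {P2(miss), P17@t=41/2}
    N11 x:[37/2,41/2] y:[18,38] z:[23,79/3] -> miss, prune
    N13 x:[21,22] y:[42,44] z:[21,64/3] -> miss, prune
  N17 x:[47/2,65/2] y:[15,30] z:[20,79/3] -> hit [47/2,79/3], descend [1, 6, 9]
    N1 x:[25,55/2] y:[15,21] z:[21,22] -> miss, prune
    N6 x:[47/2,65/2] y:[23,26] z:[74/3,79/3] -> hit [74/3,26] leaf, test {P10(miss), P21(miss)}
    N9 x:[59/2,65/2] y:[19,30] z:[20,68/3] -> miss, prune

Summary -> nodes [0, 2, 3, 14, 15, 16, 4, 8, 7, 11, 13, 17, 1, 6, 9]; box-tests=15; leaf-entries=3; first=P17

== RESULT ==
15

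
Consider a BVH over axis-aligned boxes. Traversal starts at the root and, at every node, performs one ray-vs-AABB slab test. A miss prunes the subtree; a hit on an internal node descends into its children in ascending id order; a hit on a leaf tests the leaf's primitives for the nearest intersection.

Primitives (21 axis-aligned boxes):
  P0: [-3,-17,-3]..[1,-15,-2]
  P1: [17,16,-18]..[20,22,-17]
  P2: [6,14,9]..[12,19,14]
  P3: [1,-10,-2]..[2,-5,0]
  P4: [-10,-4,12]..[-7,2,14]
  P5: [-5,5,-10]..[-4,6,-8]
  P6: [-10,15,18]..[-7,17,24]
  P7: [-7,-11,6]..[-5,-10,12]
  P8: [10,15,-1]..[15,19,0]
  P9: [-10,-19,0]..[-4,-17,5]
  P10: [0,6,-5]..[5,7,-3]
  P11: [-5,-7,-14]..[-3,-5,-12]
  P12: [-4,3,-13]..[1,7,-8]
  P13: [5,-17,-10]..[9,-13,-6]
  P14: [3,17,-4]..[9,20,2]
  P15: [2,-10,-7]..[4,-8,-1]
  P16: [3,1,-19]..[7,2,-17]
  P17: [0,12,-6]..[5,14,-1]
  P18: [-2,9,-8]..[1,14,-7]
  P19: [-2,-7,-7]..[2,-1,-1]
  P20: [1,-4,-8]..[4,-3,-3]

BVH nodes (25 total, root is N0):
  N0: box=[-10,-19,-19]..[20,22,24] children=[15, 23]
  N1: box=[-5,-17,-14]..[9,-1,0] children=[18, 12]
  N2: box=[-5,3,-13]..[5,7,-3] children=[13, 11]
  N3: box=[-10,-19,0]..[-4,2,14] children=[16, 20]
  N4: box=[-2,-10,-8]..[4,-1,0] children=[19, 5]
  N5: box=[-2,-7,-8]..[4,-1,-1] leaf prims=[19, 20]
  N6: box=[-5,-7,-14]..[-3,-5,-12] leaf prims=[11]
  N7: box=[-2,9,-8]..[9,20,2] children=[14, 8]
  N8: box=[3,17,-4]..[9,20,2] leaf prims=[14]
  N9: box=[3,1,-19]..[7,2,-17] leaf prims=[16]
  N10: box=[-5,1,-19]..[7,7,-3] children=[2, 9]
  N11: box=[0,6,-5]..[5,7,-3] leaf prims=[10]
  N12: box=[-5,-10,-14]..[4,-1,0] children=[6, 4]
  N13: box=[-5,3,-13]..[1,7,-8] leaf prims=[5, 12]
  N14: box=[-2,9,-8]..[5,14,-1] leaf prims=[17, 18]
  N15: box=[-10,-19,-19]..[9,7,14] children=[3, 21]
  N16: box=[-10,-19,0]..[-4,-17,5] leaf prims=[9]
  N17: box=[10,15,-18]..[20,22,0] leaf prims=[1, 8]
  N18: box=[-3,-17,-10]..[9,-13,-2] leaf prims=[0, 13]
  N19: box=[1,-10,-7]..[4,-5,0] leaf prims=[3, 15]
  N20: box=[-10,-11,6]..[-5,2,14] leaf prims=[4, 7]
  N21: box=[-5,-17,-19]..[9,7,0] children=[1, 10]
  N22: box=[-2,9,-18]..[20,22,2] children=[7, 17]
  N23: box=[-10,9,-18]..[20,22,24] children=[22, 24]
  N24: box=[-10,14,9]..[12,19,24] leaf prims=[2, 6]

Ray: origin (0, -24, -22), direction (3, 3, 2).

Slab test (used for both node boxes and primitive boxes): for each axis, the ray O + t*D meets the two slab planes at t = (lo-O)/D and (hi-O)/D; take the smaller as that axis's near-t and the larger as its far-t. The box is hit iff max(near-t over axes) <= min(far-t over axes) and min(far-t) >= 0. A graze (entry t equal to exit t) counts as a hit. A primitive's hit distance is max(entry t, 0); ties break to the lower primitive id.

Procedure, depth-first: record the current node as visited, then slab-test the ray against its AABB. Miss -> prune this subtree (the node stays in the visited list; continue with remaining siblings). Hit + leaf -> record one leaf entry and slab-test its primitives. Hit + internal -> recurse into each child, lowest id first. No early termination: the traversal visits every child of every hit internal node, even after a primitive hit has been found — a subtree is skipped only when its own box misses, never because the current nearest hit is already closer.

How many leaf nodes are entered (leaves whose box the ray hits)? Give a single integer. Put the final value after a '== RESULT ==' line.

Walk:
N0 x:[-10/3,20/3] y:[5/3,46/3] z:[3/2,23] -> hit [5/3,20/3], descend [15, 23]
  N15 x:[-10/3,3] y:[5/3,31/3] z:[3/2,18] -> hit [5/3,3], descend [3, 21]
    N3 x:[-10/3,-4/3] y:[5/3,26/3] z:[11,18] -> miss, prune
    N21 x:[-5/3,3] y:[7/3,31/3] z:[3/2,11] -> hit [7/3,3], descend [1, 10]
      N1 x:[-5/3,3] y:[7/3,23/3] z:[4,11] -> miss, prune
      N10 x:[-5/3,7/3] y:[25/3,31/3] z:[3/2,19/2] -> miss, prune
  N23 x:[-10/3,20/3] y:[11,46/3] z:[2,23] -> miss, prune

order=[0, 15, 3, 21, 1, 10, 23]  |boxes|=7  |leaves|=0  hit=miss

== RESULT ==
0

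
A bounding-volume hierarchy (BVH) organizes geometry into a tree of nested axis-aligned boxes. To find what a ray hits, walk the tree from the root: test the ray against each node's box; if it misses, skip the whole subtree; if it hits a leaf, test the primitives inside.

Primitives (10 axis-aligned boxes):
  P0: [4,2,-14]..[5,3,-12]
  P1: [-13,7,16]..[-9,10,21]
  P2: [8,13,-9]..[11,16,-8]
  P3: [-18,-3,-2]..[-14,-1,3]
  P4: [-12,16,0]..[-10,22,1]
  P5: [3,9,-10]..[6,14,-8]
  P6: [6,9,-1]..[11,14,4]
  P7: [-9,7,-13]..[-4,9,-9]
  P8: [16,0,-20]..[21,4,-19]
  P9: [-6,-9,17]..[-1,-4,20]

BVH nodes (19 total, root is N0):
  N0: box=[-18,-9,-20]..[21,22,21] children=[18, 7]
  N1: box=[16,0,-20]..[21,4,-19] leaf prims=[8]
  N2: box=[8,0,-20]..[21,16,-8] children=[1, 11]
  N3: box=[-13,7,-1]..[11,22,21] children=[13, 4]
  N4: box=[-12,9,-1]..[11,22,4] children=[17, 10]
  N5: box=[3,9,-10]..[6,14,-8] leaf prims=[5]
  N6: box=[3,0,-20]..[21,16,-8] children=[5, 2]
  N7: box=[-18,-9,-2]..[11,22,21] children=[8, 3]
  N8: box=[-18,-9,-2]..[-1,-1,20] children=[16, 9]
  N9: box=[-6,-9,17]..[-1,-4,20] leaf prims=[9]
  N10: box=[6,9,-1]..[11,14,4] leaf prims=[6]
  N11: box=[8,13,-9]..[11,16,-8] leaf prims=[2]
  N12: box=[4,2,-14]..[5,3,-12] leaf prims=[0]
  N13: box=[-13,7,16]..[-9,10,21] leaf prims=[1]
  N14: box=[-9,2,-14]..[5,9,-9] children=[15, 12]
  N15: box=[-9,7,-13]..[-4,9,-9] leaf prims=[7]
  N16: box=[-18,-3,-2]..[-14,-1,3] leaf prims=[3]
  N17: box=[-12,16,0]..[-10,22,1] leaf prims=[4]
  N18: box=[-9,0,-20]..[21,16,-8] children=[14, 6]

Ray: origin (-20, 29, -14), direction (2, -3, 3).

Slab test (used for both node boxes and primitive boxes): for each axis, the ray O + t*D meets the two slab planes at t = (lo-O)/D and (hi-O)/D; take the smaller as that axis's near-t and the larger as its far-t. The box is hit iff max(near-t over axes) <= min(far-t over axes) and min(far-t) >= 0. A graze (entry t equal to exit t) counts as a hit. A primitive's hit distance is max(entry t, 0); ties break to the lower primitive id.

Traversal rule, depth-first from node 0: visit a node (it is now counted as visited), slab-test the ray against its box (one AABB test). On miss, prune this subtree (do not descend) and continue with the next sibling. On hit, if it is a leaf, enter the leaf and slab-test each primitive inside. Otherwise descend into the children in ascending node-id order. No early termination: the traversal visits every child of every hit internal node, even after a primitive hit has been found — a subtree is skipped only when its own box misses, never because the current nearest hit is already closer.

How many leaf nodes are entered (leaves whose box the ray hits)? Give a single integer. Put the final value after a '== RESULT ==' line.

Traverse from the root:
N0 x:[1,41/2] y:[7/3,38/3] z:[-2,35/3] -> hit [7/3,35/3], descend [7, 18]
  N7 x:[1,31/2] y:[7/3,38/3] z:[4,35/3] -> hit [4,35/3], descend [3, 8]
    N3 x:[7/2,31/2] y:[7/3,22/3] z:[13/3,35/3] -> hit [13/3,22/3], descend [4, 13]
      N4 x:[4,31/2] y:[7/3,20/3] z:[13/3,6] -> hit [13/3,6], descend [10, 17]
        N10 x:[13,31/2] y:[5,20/3] z:[13/3,6] -> miss, prune
        N17 x:[4,5] y:[7/3,13/3] z:[14/3,5] -> miss, prune
      N13 x:[7/2,11/2] y:[19/3,22/3] z:[10,35/3] -> miss, prune
    N8 x:[1,19/2] y:[10,38/3] z:[4,34/3] -> miss, prune
  N18 x:[11/2,41/2] y:[13/3,29/3] z:[-2,2] -> miss, prune

order=[0, 7, 3, 4, 10, 17, 13, 8, 18]  |boxes|=9  |leaves|=0  hit=miss

== RESULT ==
0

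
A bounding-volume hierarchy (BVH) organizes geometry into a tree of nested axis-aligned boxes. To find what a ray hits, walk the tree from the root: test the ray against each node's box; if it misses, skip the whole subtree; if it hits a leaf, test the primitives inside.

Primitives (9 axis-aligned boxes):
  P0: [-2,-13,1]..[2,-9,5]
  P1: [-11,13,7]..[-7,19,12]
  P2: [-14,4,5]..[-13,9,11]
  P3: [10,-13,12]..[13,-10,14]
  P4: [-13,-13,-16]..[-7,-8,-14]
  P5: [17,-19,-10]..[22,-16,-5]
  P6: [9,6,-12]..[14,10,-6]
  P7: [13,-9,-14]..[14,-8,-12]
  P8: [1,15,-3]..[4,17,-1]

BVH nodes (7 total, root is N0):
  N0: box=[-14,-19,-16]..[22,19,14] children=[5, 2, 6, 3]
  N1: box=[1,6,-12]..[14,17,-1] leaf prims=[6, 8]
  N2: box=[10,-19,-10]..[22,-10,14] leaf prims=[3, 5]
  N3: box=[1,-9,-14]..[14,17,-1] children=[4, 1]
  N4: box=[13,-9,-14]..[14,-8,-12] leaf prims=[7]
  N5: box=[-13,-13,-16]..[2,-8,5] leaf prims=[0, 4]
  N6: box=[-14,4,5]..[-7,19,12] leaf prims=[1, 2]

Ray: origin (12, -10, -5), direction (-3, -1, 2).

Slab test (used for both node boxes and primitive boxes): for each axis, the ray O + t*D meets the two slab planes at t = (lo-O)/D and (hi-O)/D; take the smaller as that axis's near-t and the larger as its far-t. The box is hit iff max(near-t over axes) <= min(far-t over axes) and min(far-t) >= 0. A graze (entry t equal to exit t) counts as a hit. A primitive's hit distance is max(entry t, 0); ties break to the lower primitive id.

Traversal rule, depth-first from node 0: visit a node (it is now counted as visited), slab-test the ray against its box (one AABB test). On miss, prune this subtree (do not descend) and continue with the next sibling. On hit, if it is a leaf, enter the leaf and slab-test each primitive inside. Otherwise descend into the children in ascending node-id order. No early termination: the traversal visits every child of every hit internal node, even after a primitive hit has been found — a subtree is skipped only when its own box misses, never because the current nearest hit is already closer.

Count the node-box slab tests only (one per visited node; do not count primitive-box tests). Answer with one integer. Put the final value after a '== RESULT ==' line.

Traverse from the root:
N0 x:[-10/3,26/3] y:[-29,9] z:[-11/2,19/2] -> hit [-10/3,26/3], descend [2, 3, 5, 6]
  N2 x:[-10/3,2/3] y:[0,9] z:[-5/2,19/2] -> hit [0,2/3] leaf, test {P3(miss), P5(miss)}
  N3 x:[-2/3,11/3] y:[-27,-1] z:[-9/2,2] -> miss, prune
  N5 x:[10/3,25/3] y:[-2,3] z:[-11/2,5] -> miss, prune
  N6 x:[19/3,26/3] y:[-29,-14] z:[5,17/2] -> miss, prune

Summary -> nodes [0, 2, 3, 5, 6]; box-tests=5; leaf-entries=1; first=miss

== RESULT ==
5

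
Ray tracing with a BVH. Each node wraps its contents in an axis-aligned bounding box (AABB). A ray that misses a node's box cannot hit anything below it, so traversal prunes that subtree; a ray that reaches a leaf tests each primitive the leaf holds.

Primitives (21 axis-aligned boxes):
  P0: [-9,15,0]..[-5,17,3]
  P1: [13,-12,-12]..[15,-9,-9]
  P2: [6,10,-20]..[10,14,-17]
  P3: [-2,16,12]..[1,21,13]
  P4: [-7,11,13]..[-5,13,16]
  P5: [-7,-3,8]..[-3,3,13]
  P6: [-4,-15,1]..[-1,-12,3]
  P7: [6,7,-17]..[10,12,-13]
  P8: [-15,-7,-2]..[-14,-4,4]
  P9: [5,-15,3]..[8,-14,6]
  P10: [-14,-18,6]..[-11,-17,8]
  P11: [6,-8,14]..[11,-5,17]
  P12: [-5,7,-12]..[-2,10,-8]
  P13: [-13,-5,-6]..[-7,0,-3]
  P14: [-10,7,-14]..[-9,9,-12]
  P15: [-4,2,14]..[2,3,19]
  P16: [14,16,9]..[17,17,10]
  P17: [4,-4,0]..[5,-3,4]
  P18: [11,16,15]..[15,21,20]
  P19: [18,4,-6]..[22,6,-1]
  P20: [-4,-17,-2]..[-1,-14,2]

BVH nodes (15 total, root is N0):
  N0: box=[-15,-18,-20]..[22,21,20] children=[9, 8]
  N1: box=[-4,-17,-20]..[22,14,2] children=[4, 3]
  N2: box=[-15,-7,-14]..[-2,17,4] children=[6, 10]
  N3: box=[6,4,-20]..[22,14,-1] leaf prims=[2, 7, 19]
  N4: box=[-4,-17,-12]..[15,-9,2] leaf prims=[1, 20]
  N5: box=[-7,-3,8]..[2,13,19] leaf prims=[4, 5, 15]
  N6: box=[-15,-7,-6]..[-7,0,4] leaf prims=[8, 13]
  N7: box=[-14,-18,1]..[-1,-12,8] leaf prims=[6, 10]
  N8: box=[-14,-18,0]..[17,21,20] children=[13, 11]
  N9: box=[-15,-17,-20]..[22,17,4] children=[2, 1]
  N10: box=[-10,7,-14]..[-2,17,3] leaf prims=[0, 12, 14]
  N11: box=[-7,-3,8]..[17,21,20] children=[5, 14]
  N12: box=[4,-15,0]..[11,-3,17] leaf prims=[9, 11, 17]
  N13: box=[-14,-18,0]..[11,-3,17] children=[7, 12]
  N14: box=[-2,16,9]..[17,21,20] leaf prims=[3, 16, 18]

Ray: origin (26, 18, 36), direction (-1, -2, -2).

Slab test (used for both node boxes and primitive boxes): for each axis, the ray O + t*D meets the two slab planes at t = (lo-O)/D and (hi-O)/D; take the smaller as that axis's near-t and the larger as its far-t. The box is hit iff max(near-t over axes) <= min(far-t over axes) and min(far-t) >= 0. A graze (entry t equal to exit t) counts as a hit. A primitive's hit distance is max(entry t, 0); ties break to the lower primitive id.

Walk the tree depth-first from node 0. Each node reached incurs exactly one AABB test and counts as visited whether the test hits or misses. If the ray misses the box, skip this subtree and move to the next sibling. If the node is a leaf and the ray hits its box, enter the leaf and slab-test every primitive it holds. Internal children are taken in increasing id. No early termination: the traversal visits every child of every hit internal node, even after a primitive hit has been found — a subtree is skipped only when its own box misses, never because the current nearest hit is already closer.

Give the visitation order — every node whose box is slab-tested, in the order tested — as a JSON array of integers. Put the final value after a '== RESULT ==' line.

Walk:
N0 x:[4,41] y:[-3/2,18] z:[8,28] -> hit [8,18], descend [8, 9]
  N8 x:[9,40] y:[-3/2,18] z:[8,18] -> hit [9,18], descend [11, 13]
    N11 x:[9,33] y:[-3/2,21/2] z:[8,14] -> hit [9,21/2], descend [5, 14]
      N5 x:[24,33] y:[5/2,21/2] z:[17/2,14] -> miss, prune
      N14 x:[9,28] y:[-3/2,1] z:[8,27/2] -> miss, prune
    N13 x:[15,40] y:[21/2,18] z:[19/2,18] -> hit [15,18], descend [7, 12]
      N7 x:[27,40] y:[15,18] z:[14,35/2] -> miss, prune
      N12 x:[15,22] y:[21/2,33/2] z:[19/2,18] -> hit [15,33/2] leaf, test {P9(miss), P11(miss), P17(miss)}
  N9 x:[4,41] y:[1/2,35/2] z:[16,28] -> hit [16,35/2], descend [1, 2]
    N1 x:[4,30] y:[2,35/2] z:[17,28] -> hit [17,35/2], descend [3, 4]
      N3 x:[4,20] y:[2,7] z:[37/2,28] -> miss, prune
      N4 x:[11,30] y:[27/2,35/2] z:[17,24] -> hit [17,35/2] leaf, test {P1(miss), P20(miss)}
    N2 x:[28,41] y:[1/2,25/2] z:[16,25] -> miss, prune

Visited [0, 8, 11, 5, 14, 13, 7, 12, 9, 1, 3, 4, 2]. Tests: 13 box, 2 leaf. Nearest: miss.

== RESULT ==
[0, 8, 11, 5, 14, 13, 7, 12, 9, 1, 3, 4, 2]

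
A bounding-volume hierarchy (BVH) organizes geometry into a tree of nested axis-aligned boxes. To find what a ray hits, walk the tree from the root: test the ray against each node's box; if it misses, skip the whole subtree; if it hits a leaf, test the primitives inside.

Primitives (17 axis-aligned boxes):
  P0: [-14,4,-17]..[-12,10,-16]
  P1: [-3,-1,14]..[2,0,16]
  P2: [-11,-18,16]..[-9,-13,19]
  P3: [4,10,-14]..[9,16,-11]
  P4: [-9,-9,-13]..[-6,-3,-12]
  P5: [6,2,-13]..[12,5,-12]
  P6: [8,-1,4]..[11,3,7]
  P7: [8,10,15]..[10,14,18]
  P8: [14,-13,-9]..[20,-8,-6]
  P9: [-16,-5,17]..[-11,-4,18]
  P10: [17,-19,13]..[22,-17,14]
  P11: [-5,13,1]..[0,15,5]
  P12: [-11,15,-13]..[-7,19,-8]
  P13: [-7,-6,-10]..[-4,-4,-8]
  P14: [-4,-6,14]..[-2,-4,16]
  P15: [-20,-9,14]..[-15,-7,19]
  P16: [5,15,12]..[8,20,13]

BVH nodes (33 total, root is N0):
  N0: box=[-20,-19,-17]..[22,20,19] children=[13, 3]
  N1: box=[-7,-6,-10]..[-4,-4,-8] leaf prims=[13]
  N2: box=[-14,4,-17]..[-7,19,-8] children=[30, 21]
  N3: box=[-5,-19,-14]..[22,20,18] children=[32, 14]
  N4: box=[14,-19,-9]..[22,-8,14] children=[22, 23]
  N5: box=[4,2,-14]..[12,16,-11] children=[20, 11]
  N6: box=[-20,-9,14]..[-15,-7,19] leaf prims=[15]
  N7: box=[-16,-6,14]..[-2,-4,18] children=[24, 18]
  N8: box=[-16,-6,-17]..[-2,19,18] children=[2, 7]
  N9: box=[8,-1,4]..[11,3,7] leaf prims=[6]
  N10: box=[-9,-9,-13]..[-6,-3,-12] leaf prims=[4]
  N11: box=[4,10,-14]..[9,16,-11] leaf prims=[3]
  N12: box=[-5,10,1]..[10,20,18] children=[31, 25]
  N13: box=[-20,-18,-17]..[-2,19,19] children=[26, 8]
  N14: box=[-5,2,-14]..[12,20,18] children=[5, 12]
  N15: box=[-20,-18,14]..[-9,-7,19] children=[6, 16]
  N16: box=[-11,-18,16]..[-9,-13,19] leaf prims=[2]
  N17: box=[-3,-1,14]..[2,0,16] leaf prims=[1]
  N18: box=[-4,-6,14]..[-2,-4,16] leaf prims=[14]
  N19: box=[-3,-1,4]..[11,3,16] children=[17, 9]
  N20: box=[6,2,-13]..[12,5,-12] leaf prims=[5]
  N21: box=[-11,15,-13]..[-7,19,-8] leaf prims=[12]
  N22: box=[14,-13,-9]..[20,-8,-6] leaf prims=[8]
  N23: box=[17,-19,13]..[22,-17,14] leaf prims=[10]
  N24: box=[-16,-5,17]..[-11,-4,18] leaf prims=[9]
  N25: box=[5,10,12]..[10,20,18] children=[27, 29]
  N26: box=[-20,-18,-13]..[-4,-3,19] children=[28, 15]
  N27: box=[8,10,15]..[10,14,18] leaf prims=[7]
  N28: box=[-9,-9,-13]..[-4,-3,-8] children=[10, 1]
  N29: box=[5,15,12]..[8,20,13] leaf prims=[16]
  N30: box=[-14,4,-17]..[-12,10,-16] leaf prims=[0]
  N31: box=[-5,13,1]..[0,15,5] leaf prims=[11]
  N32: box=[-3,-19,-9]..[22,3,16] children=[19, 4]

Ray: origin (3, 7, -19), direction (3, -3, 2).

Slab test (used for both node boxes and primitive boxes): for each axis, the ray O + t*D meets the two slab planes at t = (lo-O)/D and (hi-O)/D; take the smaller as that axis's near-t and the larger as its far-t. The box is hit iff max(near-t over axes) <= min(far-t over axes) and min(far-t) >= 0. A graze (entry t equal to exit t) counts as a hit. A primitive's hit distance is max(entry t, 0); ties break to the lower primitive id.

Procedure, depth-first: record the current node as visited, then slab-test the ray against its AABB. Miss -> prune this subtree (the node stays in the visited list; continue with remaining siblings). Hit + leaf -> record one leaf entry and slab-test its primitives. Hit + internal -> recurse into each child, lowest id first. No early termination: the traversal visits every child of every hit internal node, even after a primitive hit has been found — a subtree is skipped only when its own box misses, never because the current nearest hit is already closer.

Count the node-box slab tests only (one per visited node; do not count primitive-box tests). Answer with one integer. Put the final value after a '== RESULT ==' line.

Trace the traversal:
N0 x:[-23/3,19/3] y:[-13/3,26/3] z:[1,19] -> hit [1,19/3], descend [3, 13]
  N3 x:[-8/3,19/3] y:[-13/3,26/3] z:[5/2,37/2] -> hit [5/2,19/3], descend [14, 32]
    N14 x:[-8/3,3] y:[-13/3,5/3] z:[5/2,37/2] -> miss, prune
    N32 x:[-2,19/3] y:[4/3,26/3] z:[5,35/2] -> hit [5,19/3], descend [4, 19]
      N4 x:[11/3,19/3] y:[5,26/3] z:[5,33/2] -> hit [5,19/3], descend [22, 23]
        N22 x:[11/3,17/3] y:[5,20/3] z:[5,13/2] -> hit [5,17/3] leaf, test {P8@t=5}
        N23 x:[14/3,19/3] y:[8,26/3] z:[16,33/2] -> miss, prune
      N19 x:[-2,8/3] y:[4/3,8/3] z:[23/2,35/2] -> miss, prune
  N13 x:[-23/3,-5/3] y:[-4,25/3] z:[1,19] -> miss, prune

9 AABB tests over nodes [0, 3, 14, 32, 4, 22, 23, 19, 13]; 1 leaf entered; closest P8.

== RESULT ==
9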